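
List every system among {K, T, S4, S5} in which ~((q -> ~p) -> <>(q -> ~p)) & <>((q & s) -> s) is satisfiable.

T-tableau for the formula:
1. ~((q -> ~p) -> <>(q -> ~p)) & <>((q & s) -> s), u
2. ~((q -> ~p) -> <>(q -> ~p)), u   [&-rule on 1]
3. <>((q & s) -> s), u   [&-rule on 1]
4. q -> ~p, u   [~->-rule on 2]
5. ~<>(q -> ~p), u   [~->-rule on 2]
6. ~(q -> ~p), u   [~<>-rule on 5 via uRu]
7. q, u   [~->-rule on 6]
8. p, u   [~->-rule on 6]
9. ~p, u   [->-rule on 4 (branches; this branch)]
Accessibility: uRu
Branch closes: p and ~p both at u.
Every branch closes (one shown): unsatisfiable in T, hence also in S4, S5 (every S4/S5-frame is a T-frame).
K-tableau for the formula:
1. ~((q -> ~p) -> <>(q -> ~p)) & <>((q & s) -> s), u
2. ~((q -> ~p) -> <>(q -> ~p)), u   [&-rule on 1]
3. <>((q & s) -> s), u   [&-rule on 1]
4. q -> ~p, u   [~->-rule on 2]
5. ~<>(q -> ~p), u   [~->-rule on 2]
6. ~p, u   [->-rule on 4 (branches; this branch)]
7. (q & s) -> s, v   [<>-rule on 3: fresh world v, uRv]
8. ~(q -> ~p), v   [~<>-rule on 5 via uRv]
9. q, v   [~->-rule on 8]
10. p, v   [~->-rule on 8]
11. s, v   [->-rule on 7 (branches; this branch)]
Accessibility: uRv
Complete open branch: satisfiable in K.

K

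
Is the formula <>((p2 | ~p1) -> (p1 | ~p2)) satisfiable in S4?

1. <>((p2 | ~p1) -> (p1 | ~p2)), 0
2. (p2 | ~p1) -> (p1 | ~p2), 1   [<>-rule on 1: fresh world 1, 0R1]
3. p1 | ~p2, 1   [->-rule on 2 (branches; this branch)]
4. ~p2, 1   [|-rule on 3 (branches; this branch)]
Accessibility: 0R0, 0R1, 1R1

Satisfiable (open branch found)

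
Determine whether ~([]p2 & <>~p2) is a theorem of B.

Valid

Tableau for the negation []p2 & <>~p2:
1. []p2 & <>~p2, w0
2. []p2, w0
3. <>~p2, w0
4. p2, w0
5. ~p2, w1
6. p2, w1
Accessibility: w0Rw0, w0Rw1, w1Rw0, w1Rw1
Branch closes: p2 and ~p2 both at w1.
Every branch of the negation's tableau closes; the branch above is one of them.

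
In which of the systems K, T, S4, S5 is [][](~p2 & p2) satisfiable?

K

K-tableau for the formula:
1. [][](~p2 & p2), u
Complete open branch: satisfiable in K.
T-tableau for the formula:
1. [][](~p2 & p2), u
2. [](~p2 & p2), u
3. ~p2 & p2, u
4. ~p2, u
5. p2, u
Accessibility: uRu
Branch closes: p2 and ~p2 both at u.
Every branch closes (one shown): unsatisfiable in T, hence also in S4, S5 (every S4/S5-frame is a T-frame).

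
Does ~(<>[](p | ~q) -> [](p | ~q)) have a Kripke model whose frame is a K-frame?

Yes, satisfiable

1. ~(<>[](p | ~q) -> [](p | ~q)), 0
2. <>[](p | ~q), 0
3. ~[](p | ~q), 0
4. [](p | ~q), 1
5. ~(p | ~q), 2
6. ~p, 2
7. q, 2
Accessibility: 0R1, 0R2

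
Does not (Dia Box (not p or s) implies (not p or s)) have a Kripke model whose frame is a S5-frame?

1. not (Dia Box (not p or s) implies (not p or s)), u
2. Dia Box (not p or s), u
3. not (not p or s), u
4. p, u
5. not s, u
6. Box (not p or s), v
7. not p or s, u
8. not p or s, v
9. s, u
Accessibility: uRu, uRv, vRu, vRv
Branch closes: s and not s both at u.
Every branch closes; the branch above is one of them.

Unsatisfiable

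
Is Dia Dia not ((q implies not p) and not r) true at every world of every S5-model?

Tableau for the negation not Dia Dia not ((q implies not p) and not r):
1. not Dia Dia not ((q implies not p) and not r), u
2. not Dia not ((q implies not p) and not r), u
3. (q implies not p) and not r, u
4. q implies not p, u
5. not r, u
6. not p, u
Accessibility: uRu
The negation has an open branch (countermodel exists).

No, not valid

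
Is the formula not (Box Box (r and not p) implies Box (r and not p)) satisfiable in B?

1. not (Box Box (r and not p) implies Box (r and not p)), 0
2. Box Box (r and not p), 0
3. not Box (r and not p), 0
4. Box (r and not p), 0
5. r and not p, 0
6. r, 0
7. not p, 0
8. not (r and not p), 1
9. Box (r and not p), 1
10. r and not p, 1
11. r, 1
12. not p, 1
13. p, 1
Accessibility: 0R0, 0R1, 1R0, 1R1
Branch closes: p and not p both at 1.
Every branch closes; the branch above is one of them.

Unsatisfiable (every branch closes)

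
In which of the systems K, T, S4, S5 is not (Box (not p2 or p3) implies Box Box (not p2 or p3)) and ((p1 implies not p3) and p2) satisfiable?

K, T

S4-tableau for the formula:
1. not (Box (not p2 or p3) implies Box Box (not p2 or p3)) and ((p1 implies not p3) and p2), w0
2. not (Box (not p2 or p3) implies Box Box (not p2 or p3)), w0
3. (p1 implies not p3) and p2, w0
4. Box (not p2 or p3), w0
5. not Box Box (not p2 or p3), w0
6. p1 implies not p3, w0
7. p2, w0
8. not p2 or p3, w0
9. not p1, w0
10. p3, w0
11. not Box (not p2 or p3), w1
12. not p2 or p3, w1
13. p3, w1
14. not (not p2 or p3), w2
15. p2, w2
16. not p3, w2
17. not p2 or p3, w2
18. p3, w2
Accessibility: w0Rw0, w0Rw1, w0Rw2, w1Rw1, w1Rw2, w2Rw2
Branch closes: p3 and not p3 both at w2.
Every branch closes (one shown): unsatisfiable in S4, hence also in S5 (every S5-frame is an S4-frame).
T-tableau for the formula:
1. not (Box (not p2 or p3) implies Box Box (not p2 or p3)) and ((p1 implies not p3) and p2), w0
2. not (Box (not p2 or p3) implies Box Box (not p2 or p3)), w0
3. (p1 implies not p3) and p2, w0
4. Box (not p2 or p3), w0
5. not Box Box (not p2 or p3), w0
6. p1 implies not p3, w0
7. p2, w0
8. not p2 or p3, w0
9. not p1, w0
10. p3, w0
11. not Box (not p2 or p3), w1
12. not p2 or p3, w1
13. p3, w1
14. not (not p2 or p3), w2
15. p2, w2
16. not p3, w2
Accessibility: w0Rw0, w0Rw1, w1Rw1, w1Rw2, w2Rw2
Complete open branch: satisfiable in T, hence also in K (this T-model is also a K-model).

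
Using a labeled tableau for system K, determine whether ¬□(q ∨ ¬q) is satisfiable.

1. ¬□(q ∨ ¬q), w0
2. ¬(q ∨ ¬q), w1
3. ¬q, w1
4. q, w1
Accessibility: w0Rw1
Branch closes: q and ¬q both at w1.
All branches of the tableau close; one closing branch shown above.

No, unsatisfiable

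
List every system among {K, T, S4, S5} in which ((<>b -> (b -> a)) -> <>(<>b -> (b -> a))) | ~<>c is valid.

T, S4, S5

K-tableau for the negation ~(((<>b -> (b -> a)) -> <>(<>b -> (b -> a))) | ~<>c):
1. ~(((<>b -> (b -> a)) -> <>(<>b -> (b -> a))) | ~<>c), 0
2. ~((<>b -> (b -> a)) -> <>(<>b -> (b -> a))), 0
3. <>c, 0
4. <>b -> (b -> a), 0
5. ~<>(<>b -> (b -> a)), 0
6. b -> a, 0
7. a, 0
8. c, 1
9. ~(<>b -> (b -> a)), 1
10. <>b, 1
11. ~(b -> a), 1
12. b, 1
13. ~a, 1
14. b, 2
Accessibility: 0R1, 1R2
Complete open branch: countermodel on a K-frame, so not valid in K.
T-tableau for the negation ~(((<>b -> (b -> a)) -> <>(<>b -> (b -> a))) | ~<>c):
1. ~(((<>b -> (b -> a)) -> <>(<>b -> (b -> a))) | ~<>c), 0
2. ~((<>b -> (b -> a)) -> <>(<>b -> (b -> a))), 0
3. <>c, 0
4. <>b -> (b -> a), 0
5. ~<>(<>b -> (b -> a)), 0
6. ~(<>b -> (b -> a)), 0
7. <>b, 0
8. ~(b -> a), 0
9. b, 0
10. ~a, 0
11. b -> a, 0
12. a, 0
Accessibility: 0R0
Branch closes: a and ~a both at 0.
Every branch closes (one shown): valid in T, hence also in S4, S5 (every theorem of T is a theorem of S4 and S5).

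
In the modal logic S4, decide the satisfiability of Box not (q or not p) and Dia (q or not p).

Unsatisfiable (every branch closes)

1. Box not (q or not p) and Dia (q or not p), 0
2. Box not (q or not p), 0   [and-rule on 1]
3. Dia (q or not p), 0   [and-rule on 1]
4. not (q or not p), 0   [Box-rule on 2 via 0R0]
5. not q, 0   [neg-or-rule on 4]
6. p, 0   [neg-or-rule on 4]
7. q or not p, 1   [Dia-rule on 3: fresh world 1, 0R1]
8. not (q or not p), 1   [Box-rule on 2 via 0R1]
9. not q, 1   [neg-or-rule on 8]
10. p, 1   [neg-or-rule on 8]
11. not p, 1   [or-rule on 7 (branches; this branch)]
Accessibility: 0R0, 0R1, 1R1
Branch closes: p and not p both at 1.
(One branch shown.) All branches close.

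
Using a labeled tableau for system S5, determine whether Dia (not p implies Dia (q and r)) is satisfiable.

Satisfiable (open branch found)

1. Dia (not p implies Dia (q and r)), u
2. not p implies Dia (q and r), v
3. Dia (q and r), v
4. q and r, w
5. q, w
6. r, w
Accessibility: uRu, uRv, uRw, vRu, vRv, vRw, wRu, wRv, wRw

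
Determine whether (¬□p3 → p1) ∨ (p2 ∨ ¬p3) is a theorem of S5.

Tableau for the negation ¬((¬□p3 → p1) ∨ (p2 ∨ ¬p3)):
1. ¬((¬□p3 → p1) ∨ (p2 ∨ ¬p3)), w0
2. ¬(¬□p3 → p1), w0
3. ¬(p2 ∨ ¬p3), w0
4. ¬□p3, w0
5. ¬p1, w0
6. ¬p2, w0
7. p3, w0
8. ¬p3, w1
Accessibility: w0Rw0, w0Rw1, w1Rw0, w1Rw1
The negation has an open branch (countermodel exists).

Invalid (countermodel exists)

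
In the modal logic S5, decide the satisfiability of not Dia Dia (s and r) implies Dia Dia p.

Satisfiable

1. not Dia Dia (s and r) implies Dia Dia p, 0
2. Dia Dia p, 0
3. Dia p, 1
4. p, 2
Accessibility: 0R0, 0R1, 0R2, 1R0, 1R1, 1R2, 2R0, 2R1, 2R2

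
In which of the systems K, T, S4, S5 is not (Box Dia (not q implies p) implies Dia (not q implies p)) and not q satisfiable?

T-tableau for the formula:
1. not (Box Dia (not q implies p) implies Dia (not q implies p)) and not q, 0
2. not (Box Dia (not q implies p) implies Dia (not q implies p)), 0   [and-rule on 1]
3. not q, 0   [and-rule on 1]
4. Box Dia (not q implies p), 0   [neg-implies-rule on 2]
5. not Dia (not q implies p), 0   [neg-implies-rule on 2]
6. Dia (not q implies p), 0   [Box-rule on 4 via 0R0]
7. not (not q implies p), 0   [neg-Dia-rule on 5 via 0R0]
8. not p, 0   [neg-implies-rule on 7]
9. not q implies p, 1   [Dia-rule on 6: fresh world 1, 0R1]
10. Dia (not q implies p), 1   [Box-rule on 4 via 0R1]
11. not (not q implies p), 1   [neg-Dia-rule on 5 via 0R1]
12. not q, 1   [neg-implies-rule on 11]
13. not p, 1   [neg-implies-rule on 11]
14. p, 1   [implies-rule on 9 (branches; this branch)]
Accessibility: 0R0, 0R1, 1R1
Branch closes: p and not p both at 1.
Every branch closes (one shown): unsatisfiable in T, hence also in S4, S5 (every S4/S5-frame is a T-frame).
K-tableau for the formula:
1. not (Box Dia (not q implies p) implies Dia (not q implies p)) and not q, 0
2. not (Box Dia (not q implies p) implies Dia (not q implies p)), 0   [and-rule on 1]
3. not q, 0   [and-rule on 1]
4. Box Dia (not q implies p), 0   [neg-implies-rule on 2]
5. not Dia (not q implies p), 0   [neg-implies-rule on 2]
Complete open branch: satisfiable in K.

K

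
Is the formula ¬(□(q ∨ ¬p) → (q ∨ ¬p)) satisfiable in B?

1. ¬(□(q ∨ ¬p) → (q ∨ ¬p)), 0
2. □(q ∨ ¬p), 0
3. ¬(q ∨ ¬p), 0
4. ¬q, 0
5. p, 0
6. q ∨ ¬p, 0
7. ¬p, 0
Accessibility: 0R0
Branch closes: p and ¬p both at 0.
(One branch shown.) All branches close.

Unsatisfiable (every branch closes)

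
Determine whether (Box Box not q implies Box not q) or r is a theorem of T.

Tableau for the negation not ((Box Box not q implies Box not q) or r):
1. not ((Box Box not q implies Box not q) or r), 0
2. not (Box Box not q implies Box not q), 0
3. not r, 0
4. Box Box not q, 0
5. not Box not q, 0
6. Box not q, 0
7. not q, 0
8. q, 1
9. Box not q, 1
10. not q, 1
Accessibility: 0R0, 0R1, 1R1
Branch closes: q and not q both at 1.
Every branch of the negation's tableau closes; the branch above is one of them.

Valid in T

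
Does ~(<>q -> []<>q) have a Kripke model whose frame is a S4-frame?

1. ~(<>q -> []<>q), w0
2. <>q, w0
3. ~[]<>q, w0
4. q, w1
5. ~<>q, w2
6. ~q, w2
Accessibility: w0Rw0, w0Rw1, w0Rw2, w1Rw1, w2Rw2

Yes, satisfiable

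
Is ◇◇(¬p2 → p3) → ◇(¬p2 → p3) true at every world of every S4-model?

Tableau for the negation ¬(◇◇(¬p2 → p3) → ◇(¬p2 → p3)):
1. ¬(◇◇(¬p2 → p3) → ◇(¬p2 → p3)), 0
2. ◇◇(¬p2 → p3), 0
3. ¬◇(¬p2 → p3), 0
4. ¬(¬p2 → p3), 0
5. ¬p2, 0
6. ¬p3, 0
7. ◇(¬p2 → p3), 1
8. ¬(¬p2 → p3), 1
9. ¬p2, 1
10. ¬p3, 1
11. ¬p2 → p3, 2
12. ¬(¬p2 → p3), 2
13. ¬p2, 2
14. ¬p3, 2
15. p3, 2
Accessibility: 0R0, 0R1, 0R2, 1R1, 1R2, 2R2
Branch closes: p3 and ¬p3 both at 2.
All branches of the negation close; one closing branch shown above.

Valid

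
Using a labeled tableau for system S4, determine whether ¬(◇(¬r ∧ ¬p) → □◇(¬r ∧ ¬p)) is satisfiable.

1. ¬(◇(¬r ∧ ¬p) → □◇(¬r ∧ ¬p)), u
2. ◇(¬r ∧ ¬p), u   [¬→-rule on 1]
3. ¬□◇(¬r ∧ ¬p), u   [¬→-rule on 1]
4. ¬r ∧ ¬p, v   [◇-rule on 2: fresh world v, uRv]
5. ¬r, v   [∧-rule on 4]
6. ¬p, v   [∧-rule on 4]
7. ¬◇(¬r ∧ ¬p), w   [¬□-rule on 3: fresh world w, uRw]
8. ¬(¬r ∧ ¬p), w   [¬◇-rule on 7 via wRw]
9. p, w   [¬∧-rule on 8 (branches; this branch)]
Accessibility: uRu, uRv, uRw, vRv, wRw

Yes, satisfiable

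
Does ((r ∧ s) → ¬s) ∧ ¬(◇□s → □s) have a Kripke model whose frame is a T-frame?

Satisfiable

1. ((r ∧ s) → ¬s) ∧ ¬(◇□s → □s), 0
2. (r ∧ s) → ¬s, 0
3. ¬(◇□s → □s), 0
4. ◇□s, 0
5. ¬□s, 0
6. ¬s, 0
7. □s, 1
8. s, 1
9. ¬s, 2
Accessibility: 0R0, 0R1, 0R2, 1R1, 2R2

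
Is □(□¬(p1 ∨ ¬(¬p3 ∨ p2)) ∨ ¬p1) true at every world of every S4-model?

Tableau for the negation ¬□(□¬(p1 ∨ ¬(¬p3 ∨ p2)) ∨ ¬p1):
1. ¬□(□¬(p1 ∨ ¬(¬p3 ∨ p2)) ∨ ¬p1), u
2. ¬(□¬(p1 ∨ ¬(¬p3 ∨ p2)) ∨ ¬p1), v
3. ¬□¬(p1 ∨ ¬(¬p3 ∨ p2)), v
4. p1, v
5. p1 ∨ ¬(¬p3 ∨ p2), w
6. ¬(¬p3 ∨ p2), w
7. p3, w
8. ¬p2, w
Accessibility: uRu, uRv, uRw, vRv, vRw, wRw
The negation has an open branch (countermodel exists).

No, not valid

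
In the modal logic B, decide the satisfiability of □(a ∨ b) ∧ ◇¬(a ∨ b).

1. □(a ∨ b) ∧ ◇¬(a ∨ b), 0
2. □(a ∨ b), 0   [∧-rule on 1]
3. ◇¬(a ∨ b), 0   [∧-rule on 1]
4. a ∨ b, 0   [□-rule on 2 via 0R0]
5. b, 0   [∨-rule on 4 (branches; this branch)]
6. ¬(a ∨ b), 1   [◇-rule on 3: fresh world 1, 0R1]
7. ¬a, 1   [¬∨-rule on 6]
8. ¬b, 1   [¬∨-rule on 6]
9. a ∨ b, 1   [□-rule on 2 via 0R1]
10. b, 1   [∨-rule on 9 (branches; this branch)]
Accessibility: 0R0, 0R1, 1R0, 1R1
Branch closes: b and ¬b both at 1.
(One branch shown.) All branches close.

Unsatisfiable (every branch closes)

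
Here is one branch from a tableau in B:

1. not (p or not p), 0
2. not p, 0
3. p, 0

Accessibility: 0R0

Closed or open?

Both p and not p appear at 0.

Closed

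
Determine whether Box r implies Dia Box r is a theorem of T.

Valid in T

Tableau for the negation not (Box r implies Dia Box r):
1. not (Box r implies Dia Box r), w0
2. Box r, w0
3. not Dia Box r, w0
4. r, w0
5. not Box r, w0
6. not r, w1
7. r, w1
Accessibility: w0Rw0, w0Rw1, w1Rw1
Branch closes: r and not r both at w1.
All branches of the negation close; one closing branch shown above.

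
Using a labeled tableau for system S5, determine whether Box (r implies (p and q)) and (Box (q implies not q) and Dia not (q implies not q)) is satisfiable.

1. Box (r implies (p and q)) and (Box (q implies not q) and Dia not (q implies not q)), w0
2. Box (r implies (p and q)), w0   [and-rule on 1]
3. Box (q implies not q) and Dia not (q implies not q), w0   [and-rule on 1]
4. Box (q implies not q), w0   [and-rule on 3]
5. Dia not (q implies not q), w0   [and-rule on 3]
6. r implies (p and q), w0   [Box-rule on 2 via w0Rw0]
7. q implies not q, w0   [Box-rule on 4 via w0Rw0]
8. not r, w0   [implies-rule on 6 (branches; this branch)]
9. not q, w0   [implies-rule on 7 (branches; this branch)]
10. not (q implies not q), w1   [Dia-rule on 5: fresh world w1, w0Rw1]
11. q, w1   [neg-implies-rule on 10]
12. r implies (p and q), w1   [Box-rule on 2 via w0Rw1]
13. q implies not q, w1   [Box-rule on 4 via w0Rw1]
14. p and q, w1   [implies-rule on 12 (branches; this branch)]
15. p, w1   [and-rule on 14]
16. not q, w1   [implies-rule on 13 (branches; this branch)]
Accessibility: w0Rw0, w0Rw1, w1Rw0, w1Rw1
Branch closes: q and not q both at w1.
All branches of the tableau close; one closing branch shown above.

No, unsatisfiable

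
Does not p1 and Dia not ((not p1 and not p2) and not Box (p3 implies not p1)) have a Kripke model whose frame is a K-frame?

1. not p1 and Dia not ((not p1 and not p2) and not Box (p3 implies not p1)), u
2. not p1, u
3. Dia not ((not p1 and not p2) and not Box (p3 implies not p1)), u
4. not ((not p1 and not p2) and not Box (p3 implies not p1)), v
5. Box (p3 implies not p1), v
Accessibility: uRv

Satisfiable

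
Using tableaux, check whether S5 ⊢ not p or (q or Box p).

Tableau for the negation not (not p or (q or Box p)):
1. not (not p or (q or Box p)), w0
2. p, w0   [neg-or-rule on 1]
3. not (q or Box p), w0   [neg-or-rule on 1]
4. not q, w0   [neg-or-rule on 3]
5. not Box p, w0   [neg-or-rule on 3]
6. not p, w1   [neg-Box-rule on 5: fresh world w1, w0Rw1]
Accessibility: w0Rw0, w0Rw1, w1Rw0, w1Rw1
The negation has an open branch (countermodel exists).

Not valid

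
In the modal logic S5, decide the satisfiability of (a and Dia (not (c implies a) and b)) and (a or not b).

Satisfiable (open branch found)

1. (a and Dia (not (c implies a) and b)) and (a or not b), w0
2. a and Dia (not (c implies a) and b), w0   [and-rule on 1]
3. a or not b, w0   [and-rule on 1]
4. a, w0   [and-rule on 2]
5. Dia (not (c implies a) and b), w0   [and-rule on 2]
6. not b, w0   [or-rule on 3 (branches; this branch)]
7. not (c implies a) and b, w1   [Dia-rule on 5: fresh world w1, w0Rw1]
8. not (c implies a), w1   [and-rule on 7]
9. b, w1   [and-rule on 7]
10. c, w1   [neg-implies-rule on 8]
11. not a, w1   [neg-implies-rule on 8]
Accessibility: w0Rw0, w0Rw1, w1Rw0, w1Rw1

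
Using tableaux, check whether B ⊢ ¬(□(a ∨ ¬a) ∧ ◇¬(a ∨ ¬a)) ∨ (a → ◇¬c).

Tableau for the negation ¬(¬(□(a ∨ ¬a) ∧ ◇¬(a ∨ ¬a)) ∨ (a → ◇¬c)):
1. ¬(¬(□(a ∨ ¬a) ∧ ◇¬(a ∨ ¬a)) ∨ (a → ◇¬c)), 0
2. □(a ∨ ¬a) ∧ ◇¬(a ∨ ¬a), 0   [¬∨-rule on 1]
3. ¬(a → ◇¬c), 0   [¬∨-rule on 1]
4. □(a ∨ ¬a), 0   [∧-rule on 2]
5. ◇¬(a ∨ ¬a), 0   [∧-rule on 2]
6. a, 0   [¬→-rule on 3]
7. ¬◇¬c, 0   [¬→-rule on 3]
8. a ∨ ¬a, 0   [□-rule on 4 via 0R0]
9. c, 0   [¬◇-rule on 7 via 0R0]
10. ¬(a ∨ ¬a), 1   [◇-rule on 5: fresh world 1, 0R1]
11. ¬a, 1   [¬∨-rule on 10]
12. a, 1   [¬∨-rule on 10]
Accessibility: 0R0, 0R1, 1R0, 1R1
Branch closes: a and ¬a both at 1.
Every branch of the negation's tableau closes; the branch above is one of them.

Valid in B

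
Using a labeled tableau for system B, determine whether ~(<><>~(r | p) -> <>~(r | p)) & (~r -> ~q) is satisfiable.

Satisfiable

1. ~(<><>~(r | p) -> <>~(r | p)) & (~r -> ~q), 0
2. ~(<><>~(r | p) -> <>~(r | p)), 0
3. ~r -> ~q, 0
4. <><>~(r | p), 0
5. ~<>~(r | p), 0
6. r | p, 0
7. ~q, 0
8. p, 0
9. <>~(r | p), 1
10. r | p, 1
11. p, 1
12. ~(r | p), 2
13. ~r, 2
14. ~p, 2
Accessibility: 0R0, 0R1, 1R0, 1R1, 1R2, 2R1, 2R2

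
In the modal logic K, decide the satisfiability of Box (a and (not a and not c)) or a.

Yes, satisfiable

1. Box (a and (not a and not c)) or a, 0
2. a, 0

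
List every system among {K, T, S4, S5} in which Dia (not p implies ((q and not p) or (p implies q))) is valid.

T, S4, S5

K-tableau for the negation not Dia (not p implies ((q and not p) or (p implies q))):
1. not Dia (not p implies ((q and not p) or (p implies q))), w0
Complete open branch: countermodel on a K-frame, so not valid in K.
T-tableau for the negation not Dia (not p implies ((q and not p) or (p implies q))):
1. not Dia (not p implies ((q and not p) or (p implies q))), w0
2. not (not p implies ((q and not p) or (p implies q))), w0
3. not p, w0
4. not ((q and not p) or (p implies q)), w0
5. not (q and not p), w0
6. not (p implies q), w0
7. p, w0
8. not q, w0
Accessibility: w0Rw0
Branch closes: p and not p both at w0.
Every branch closes (one shown): valid in T, hence also in S4, S5 (every theorem of T is a theorem of S4 and S5).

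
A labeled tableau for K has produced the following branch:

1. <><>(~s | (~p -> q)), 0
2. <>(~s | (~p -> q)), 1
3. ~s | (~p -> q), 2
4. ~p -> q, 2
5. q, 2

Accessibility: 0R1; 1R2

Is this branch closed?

There is no literal clash: for every atom and world, at most one sign appears.

Open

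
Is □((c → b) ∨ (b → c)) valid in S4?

Tableau for the negation ¬□((c → b) ∨ (b → c)):
1. ¬□((c → b) ∨ (b → c)), w0
2. ¬((c → b) ∨ (b → c)), w1
3. ¬(c → b), w1
4. ¬(b → c), w1
5. c, w1
6. ¬b, w1
7. b, w1
8. ¬c, w1
Accessibility: w0Rw0, w0Rw1, w1Rw1
Branch closes: b and ¬b both at w1.
All branches of the negation close; one closing branch shown above.

Valid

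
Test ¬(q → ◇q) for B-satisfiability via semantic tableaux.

No, unsatisfiable

1. ¬(q → ◇q), 0
2. q, 0
3. ¬◇q, 0
4. ¬q, 0
Accessibility: 0R0
Branch closes: q and ¬q both at 0.
(One branch shown.) All branches close.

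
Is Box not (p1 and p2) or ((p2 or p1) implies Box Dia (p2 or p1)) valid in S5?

Yes, valid

Tableau for the negation not (Box not (p1 and p2) or ((p2 or p1) implies Box Dia (p2 or p1))):
1. not (Box not (p1 and p2) or ((p2 or p1) implies Box Dia (p2 or p1))), w0
2. not Box not (p1 and p2), w0
3. not ((p2 or p1) implies Box Dia (p2 or p1)), w0
4. p2 or p1, w0
5. not Box Dia (p2 or p1), w0
6. p1, w0
7. p1 and p2, w1
8. p1, w1
9. p2, w1
10. not Dia (p2 or p1), w2
11. not (p2 or p1), w0
12. not p2, w0
13. not p1, w0
Accessibility: w0Rw0, w0Rw1, w0Rw2, w1Rw0, w1Rw1, w1Rw2, w2Rw0, w2Rw1, w2Rw2
Branch closes: p1 and not p1 both at w0.
All branches of the negation close; one closing branch shown above.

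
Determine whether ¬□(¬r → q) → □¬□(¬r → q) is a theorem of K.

Tableau for the negation ¬(¬□(¬r → q) → □¬□(¬r → q)):
1. ¬(¬□(¬r → q) → □¬□(¬r → q)), w0
2. ¬□(¬r → q), w0
3. ¬□¬□(¬r → q), w0
4. ¬(¬r → q), w1
5. ¬r, w1
6. ¬q, w1
7. □(¬r → q), w2
Accessibility: w0Rw1, w0Rw2
The negation has an open branch (countermodel exists).

No, not valid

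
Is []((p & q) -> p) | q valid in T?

Yes, valid

Tableau for the negation ~([]((p & q) -> p) | q):
1. ~([]((p & q) -> p) | q), 0
2. ~[]((p & q) -> p), 0
3. ~q, 0
4. ~((p & q) -> p), 1
5. p & q, 1
6. ~p, 1
7. p, 1
8. q, 1
Accessibility: 0R0, 0R1, 1R1
Branch closes: p and ~p both at 1.
All branches of the negation close; one closing branch shown above.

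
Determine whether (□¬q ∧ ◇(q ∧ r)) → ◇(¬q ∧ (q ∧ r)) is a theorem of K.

Tableau for the negation ¬((□¬q ∧ ◇(q ∧ r)) → ◇(¬q ∧ (q ∧ r))):
1. ¬((□¬q ∧ ◇(q ∧ r)) → ◇(¬q ∧ (q ∧ r))), w0
2. □¬q ∧ ◇(q ∧ r), w0   [¬→-rule on 1]
3. ¬◇(¬q ∧ (q ∧ r)), w0   [¬→-rule on 1]
4. □¬q, w0   [∧-rule on 2]
5. ◇(q ∧ r), w0   [∧-rule on 2]
6. q ∧ r, w1   [◇-rule on 5: fresh world w1, w0Rw1]
7. q, w1   [∧-rule on 6]
8. r, w1   [∧-rule on 6]
9. ¬(¬q ∧ (q ∧ r)), w1   [¬◇-rule on 3 via w0Rw1]
10. ¬q, w1   [□-rule on 4 via w0Rw1]
Accessibility: w0Rw1
Branch closes: q and ¬q both at w1.
All branches of the negation close; one closing branch shown above.

Yes, valid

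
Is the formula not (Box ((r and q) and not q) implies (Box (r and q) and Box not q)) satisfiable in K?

Unsatisfiable

1. not (Box ((r and q) and not q) implies (Box (r and q) and Box not q)), w0
2. Box ((r and q) and not q), w0
3. not (Box (r and q) and Box not q), w0
4. not Box (r and q), w0
5. not (r and q), w1
6. (r and q) and not q, w1
7. r and q, w1
8. not q, w1
9. r, w1
10. q, w1
Accessibility: w0Rw1
Branch closes: q and not q both at w1.
Every branch closes; the branch above is one of them.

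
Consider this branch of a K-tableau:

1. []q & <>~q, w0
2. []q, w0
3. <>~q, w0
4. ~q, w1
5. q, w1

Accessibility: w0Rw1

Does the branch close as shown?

Yes, closed

Both q and ~q appear at w1.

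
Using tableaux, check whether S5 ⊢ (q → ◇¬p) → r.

Tableau for the negation ¬((q → ◇¬p) → r):
1. ¬((q → ◇¬p) → r), u
2. q → ◇¬p, u
3. ¬r, u
4. ◇¬p, u
5. ¬p, v
Accessibility: uRu, uRv, vRu, vRv
The negation has an open branch (countermodel exists).

Not valid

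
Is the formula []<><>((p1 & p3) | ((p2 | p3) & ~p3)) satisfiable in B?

Satisfiable (open branch found)

1. []<><>((p1 & p3) | ((p2 | p3) & ~p3)), u
2. <><>((p1 & p3) | ((p2 | p3) & ~p3)), u   [[]-rule on 1 via uRu]
3. <>((p1 & p3) | ((p2 | p3) & ~p3)), v   [<>-rule on 2: fresh world v, uRv]
4. <><>((p1 & p3) | ((p2 | p3) & ~p3)), v   [[]-rule on 1 via uRv]
5. (p1 & p3) | ((p2 | p3) & ~p3), w   [<>-rule on 3: fresh world w, vRw]
6. (p2 | p3) & ~p3, w   [|-rule on 5 (branches; this branch)]
7. p2 | p3, w   [&-rule on 6]
8. ~p3, w   [&-rule on 6]
9. p2, w   [|-rule on 7 (branches; this branch)]
10. <>((p1 & p3) | ((p2 | p3) & ~p3)), x   [<>-rule on 4: fresh world x, vRx]
11. (p1 & p3) | ((p2 | p3) & ~p3), y   [<>-rule on 10: fresh world y, xRy]
12. (p2 | p3) & ~p3, y   [|-rule on 11 (branches; this branch)]
13. p2 | p3, y   [&-rule on 12]
14. ~p3, y   [&-rule on 12]
15. p2, y   [|-rule on 13 (branches; this branch)]
Accessibility: uRu, uRv, vRu, vRv, vRw, vRx, wRv, wRw, xRv, xRx, xRy, yRx, yRy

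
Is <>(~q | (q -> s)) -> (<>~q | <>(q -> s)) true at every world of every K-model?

Valid

Tableau for the negation ~(<>(~q | (q -> s)) -> (<>~q | <>(q -> s))):
1. ~(<>(~q | (q -> s)) -> (<>~q | <>(q -> s))), w0
2. <>(~q | (q -> s)), w0   [~->-rule on 1]
3. ~(<>~q | <>(q -> s)), w0   [~->-rule on 1]
4. ~<>~q, w0   [~|-rule on 3]
5. ~<>(q -> s), w0   [~|-rule on 3]
6. ~q | (q -> s), w1   [<>-rule on 2: fresh world w1, w0Rw1]
7. q, w1   [~<>-rule on 4 via w0Rw1]
8. ~(q -> s), w1   [~<>-rule on 5 via w0Rw1]
9. ~s, w1   [~->-rule on 8]
10. q -> s, w1   [|-rule on 6 (branches; this branch)]
11. s, w1   [->-rule on 10 (branches; this branch)]
Accessibility: w0Rw1
Branch closes: s and ~s both at w1.
All branches of the negation close; one closing branch shown above.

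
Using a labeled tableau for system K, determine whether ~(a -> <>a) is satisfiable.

1. ~(a -> <>a), w0
2. a, w0
3. ~<>a, w0

Satisfiable (open branch found)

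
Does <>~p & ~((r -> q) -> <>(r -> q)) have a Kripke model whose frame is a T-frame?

1. <>~p & ~((r -> q) -> <>(r -> q)), 0
2. <>~p, 0
3. ~((r -> q) -> <>(r -> q)), 0
4. r -> q, 0
5. ~<>(r -> q), 0
6. ~(r -> q), 0
7. r, 0
8. ~q, 0
9. q, 0
Accessibility: 0R0
Branch closes: q and ~q both at 0.
All branches of the tableau close; one closing branch shown above.

Unsatisfiable (every branch closes)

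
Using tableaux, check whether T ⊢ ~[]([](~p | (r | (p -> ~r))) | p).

Tableau for the negation []([](~p | (r | (p -> ~r))) | p):
1. []([](~p | (r | (p -> ~r))) | p), 0
2. [](~p | (r | (p -> ~r))) | p, 0
3. p, 0
Accessibility: 0R0
The negation has an open branch (countermodel exists).

Not valid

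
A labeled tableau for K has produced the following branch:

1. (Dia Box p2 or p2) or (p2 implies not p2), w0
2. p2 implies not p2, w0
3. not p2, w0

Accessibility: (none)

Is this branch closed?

There is no literal clash: for every atom and world, at most one sign appears.

Open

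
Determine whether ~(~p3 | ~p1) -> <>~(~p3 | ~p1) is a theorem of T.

Valid

Tableau for the negation ~(~(~p3 | ~p1) -> <>~(~p3 | ~p1)):
1. ~(~(~p3 | ~p1) -> <>~(~p3 | ~p1)), u
2. ~(~p3 | ~p1), u   [~->-rule on 1]
3. ~<>~(~p3 | ~p1), u   [~->-rule on 1]
4. p3, u   [~|-rule on 2]
5. p1, u   [~|-rule on 2]
6. ~p3 | ~p1, u   [~<>-rule on 3 via uRu]
7. ~p1, u   [|-rule on 6 (branches; this branch)]
Accessibility: uRu
Branch closes: p1 and ~p1 both at u.
All branches of the negation close; one closing branch shown above.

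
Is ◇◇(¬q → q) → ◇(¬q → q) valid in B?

Tableau for the negation ¬(◇◇(¬q → q) → ◇(¬q → q)):
1. ¬(◇◇(¬q → q) → ◇(¬q → q)), w0
2. ◇◇(¬q → q), w0
3. ¬◇(¬q → q), w0
4. ¬(¬q → q), w0
5. ¬q, w0
6. ◇(¬q → q), w1
7. ¬(¬q → q), w1
8. ¬q, w1
9. ¬q → q, w2
10. q, w2
Accessibility: w0Rw0, w0Rw1, w1Rw0, w1Rw1, w1Rw2, w2Rw1, w2Rw2
The negation has an open branch (countermodel exists).

Not valid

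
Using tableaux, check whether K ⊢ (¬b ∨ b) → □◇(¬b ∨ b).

Tableau for the negation ¬((¬b ∨ b) → □◇(¬b ∨ b)):
1. ¬((¬b ∨ b) → □◇(¬b ∨ b)), w0
2. ¬b ∨ b, w0
3. ¬□◇(¬b ∨ b), w0
4. b, w0
5. ¬◇(¬b ∨ b), w1
Accessibility: w0Rw1
The negation has an open branch (countermodel exists).

Invalid (countermodel exists)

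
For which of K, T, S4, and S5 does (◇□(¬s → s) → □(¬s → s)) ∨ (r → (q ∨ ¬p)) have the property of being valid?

S5

S4-tableau for the negation ¬((◇□(¬s → s) → □(¬s → s)) ∨ (r → (q ∨ ¬p))):
1. ¬((◇□(¬s → s) → □(¬s → s)) ∨ (r → (q ∨ ¬p))), 0
2. ¬(◇□(¬s → s) → □(¬s → s)), 0
3. ¬(r → (q ∨ ¬p)), 0
4. ◇□(¬s → s), 0
5. ¬□(¬s → s), 0
6. r, 0
7. ¬(q ∨ ¬p), 0
8. ¬q, 0
9. p, 0
10. □(¬s → s), 1
11. ¬s → s, 1
12. s, 1
13. ¬(¬s → s), 2
14. ¬s, 2
Accessibility: 0R0, 0R1, 0R2, 1R1, 2R2
Complete open branch: countermodel on an S4-frame, so not valid in S4, nor in K, T (the same frame is also a K-frame and a T-frame).
S5-tableau for the negation ¬((◇□(¬s → s) → □(¬s → s)) ∨ (r → (q ∨ ¬p))):
1. ¬((◇□(¬s → s) → □(¬s → s)) ∨ (r → (q ∨ ¬p))), 0
2. ¬(◇□(¬s → s) → □(¬s → s)), 0
3. ¬(r → (q ∨ ¬p)), 0
4. ◇□(¬s → s), 0
5. ¬□(¬s → s), 0
6. r, 0
7. ¬(q ∨ ¬p), 0
8. ¬q, 0
9. p, 0
10. □(¬s → s), 1
11. ¬s → s, 0
12. ¬s → s, 1
13. s, 0
14. s, 1
15. ¬(¬s → s), 2
16. ¬s, 2
17. ¬s → s, 2
18. s, 2
Accessibility: 0R0, 0R1, 0R2, 1R0, 1R1, 1R2, 2R0, 2R1, 2R2
Branch closes: s and ¬s both at 2.
Every branch closes (one shown): valid in S5.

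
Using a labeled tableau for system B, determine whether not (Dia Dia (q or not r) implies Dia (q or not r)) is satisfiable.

Satisfiable

1. not (Dia Dia (q or not r) implies Dia (q or not r)), 0
2. Dia Dia (q or not r), 0
3. not Dia (q or not r), 0
4. not (q or not r), 0
5. not q, 0
6. r, 0
7. Dia (q or not r), 1
8. not (q or not r), 1
9. not q, 1
10. r, 1
11. q or not r, 2
12. not r, 2
Accessibility: 0R0, 0R1, 1R0, 1R1, 1R2, 2R1, 2R2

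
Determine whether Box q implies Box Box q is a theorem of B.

Tableau for the negation not (Box q implies Box Box q):
1. not (Box q implies Box Box q), u
2. Box q, u
3. not Box Box q, u
4. q, u
5. not Box q, v
6. q, v
7. not q, w
Accessibility: uRu, uRv, vRu, vRv, vRw, wRv, wRw
The negation has an open branch (countermodel exists).

Not valid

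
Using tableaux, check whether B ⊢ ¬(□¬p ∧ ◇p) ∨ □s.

Tableau for the negation ¬(¬(□¬p ∧ ◇p) ∨ □s):
1. ¬(¬(□¬p ∧ ◇p) ∨ □s), w0
2. □¬p ∧ ◇p, w0
3. ¬□s, w0
4. □¬p, w0
5. ◇p, w0
6. ¬p, w0
7. ¬s, w1
8. ¬p, w1
9. p, w2
10. ¬p, w2
Accessibility: w0Rw0, w0Rw1, w0Rw2, w1Rw0, w1Rw1, w2Rw0, w2Rw2
Branch closes: p and ¬p both at w2.
Every branch of the negation's tableau closes; the branch above is one of them.

Valid in B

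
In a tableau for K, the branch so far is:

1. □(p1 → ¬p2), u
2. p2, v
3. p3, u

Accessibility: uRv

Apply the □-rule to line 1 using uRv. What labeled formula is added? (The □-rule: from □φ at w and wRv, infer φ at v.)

p1 → ¬p2, v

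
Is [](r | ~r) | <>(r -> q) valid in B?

Valid in B

Tableau for the negation ~([](r | ~r) | <>(r -> q)):
1. ~([](r | ~r) | <>(r -> q)), 0
2. ~[](r | ~r), 0
3. ~<>(r -> q), 0
4. ~(r -> q), 0
5. r, 0
6. ~q, 0
7. ~(r | ~r), 1
8. ~r, 1
9. r, 1
Accessibility: 0R0, 0R1, 1R0, 1R1
Branch closes: r and ~r both at 1.
Every branch of the negation's tableau closes; the branch above is one of them.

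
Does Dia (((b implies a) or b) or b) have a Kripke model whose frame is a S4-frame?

1. Dia (((b implies a) or b) or b), 0
2. ((b implies a) or b) or b, 1
3. b, 1
Accessibility: 0R0, 0R1, 1R1

Satisfiable (open branch found)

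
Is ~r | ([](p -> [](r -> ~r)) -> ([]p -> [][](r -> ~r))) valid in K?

Tableau for the negation ~(~r | ([](p -> [](r -> ~r)) -> ([]p -> [][](r -> ~r)))):
1. ~(~r | ([](p -> [](r -> ~r)) -> ([]p -> [][](r -> ~r)))), w0
2. r, w0
3. ~([](p -> [](r -> ~r)) -> ([]p -> [][](r -> ~r))), w0
4. [](p -> [](r -> ~r)), w0
5. ~([]p -> [][](r -> ~r)), w0
6. []p, w0
7. ~[][](r -> ~r), w0
8. ~[](r -> ~r), w1
9. p -> [](r -> ~r), w1
10. p, w1
11. [](r -> ~r), w1
12. ~(r -> ~r), w2
13. r, w2
14. r -> ~r, w2
15. ~r, w2
Accessibility: w0Rw1, w1Rw2
Branch closes: r and ~r both at w2.
Every branch of the negation's tableau closes; the branch above is one of them.

Valid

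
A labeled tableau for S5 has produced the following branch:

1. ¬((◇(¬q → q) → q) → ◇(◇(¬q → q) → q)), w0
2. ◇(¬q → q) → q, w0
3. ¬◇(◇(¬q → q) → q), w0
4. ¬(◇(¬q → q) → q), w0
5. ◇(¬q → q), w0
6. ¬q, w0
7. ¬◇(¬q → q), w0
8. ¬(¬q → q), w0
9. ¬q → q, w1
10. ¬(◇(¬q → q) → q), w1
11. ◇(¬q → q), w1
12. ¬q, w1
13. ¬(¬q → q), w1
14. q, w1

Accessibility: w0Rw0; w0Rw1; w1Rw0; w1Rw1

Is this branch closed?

Closed

Both q and ¬q appear at w1.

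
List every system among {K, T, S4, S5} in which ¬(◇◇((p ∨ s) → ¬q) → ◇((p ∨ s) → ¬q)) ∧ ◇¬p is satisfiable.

K, T

S4-tableau for the formula:
1. ¬(◇◇((p ∨ s) → ¬q) → ◇((p ∨ s) → ¬q)) ∧ ◇¬p, 0
2. ¬(◇◇((p ∨ s) → ¬q) → ◇((p ∨ s) → ¬q)), 0
3. ◇¬p, 0
4. ◇◇((p ∨ s) → ¬q), 0
5. ¬◇((p ∨ s) → ¬q), 0
6. ¬((p ∨ s) → ¬q), 0
7. p ∨ s, 0
8. q, 0
9. s, 0
10. ¬p, 1
11. ¬((p ∨ s) → ¬q), 1
12. p ∨ s, 1
13. q, 1
14. s, 1
15. ◇((p ∨ s) → ¬q), 2
16. ¬((p ∨ s) → ¬q), 2
17. p ∨ s, 2
18. q, 2
19. s, 2
20. (p ∨ s) → ¬q, 3
21. ¬((p ∨ s) → ¬q), 3
22. p ∨ s, 3
23. q, 3
24. ¬(p ∨ s), 3
25. ¬p, 3
26. ¬s, 3
27. s, 3
Accessibility: 0R0, 0R1, 0R2, 0R3, 1R1, 2R2, 2R3, 3R3
Branch closes: s and ¬s both at 3.
Every branch closes (one shown): unsatisfiable in S4, hence also in S5 (every S5-frame is an S4-frame).
T-tableau for the formula:
1. ¬(◇◇((p ∨ s) → ¬q) → ◇((p ∨ s) → ¬q)) ∧ ◇¬p, 0
2. ¬(◇◇((p ∨ s) → ¬q) → ◇((p ∨ s) → ¬q)), 0
3. ◇¬p, 0
4. ◇◇((p ∨ s) → ¬q), 0
5. ¬◇((p ∨ s) → ¬q), 0
6. ¬((p ∨ s) → ¬q), 0
7. p ∨ s, 0
8. q, 0
9. s, 0
10. ¬p, 1
11. ¬((p ∨ s) → ¬q), 1
12. p ∨ s, 1
13. q, 1
14. s, 1
15. ◇((p ∨ s) → ¬q), 2
16. ¬((p ∨ s) → ¬q), 2
17. p ∨ s, 2
18. q, 2
19. s, 2
20. (p ∨ s) → ¬q, 3
21. ¬q, 3
Accessibility: 0R0, 0R1, 0R2, 1R1, 2R2, 2R3, 3R3
Complete open branch: satisfiable in T, hence also in K (this T-model is also a K-model).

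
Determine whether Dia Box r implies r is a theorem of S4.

Invalid (countermodel exists)

Tableau for the negation not (Dia Box r implies r):
1. not (Dia Box r implies r), 0
2. Dia Box r, 0   [neg-implies-rule on 1]
3. not r, 0   [neg-implies-rule on 1]
4. Box r, 1   [Dia-rule on 2: fresh world 1, 0R1]
5. r, 1   [Box-rule on 4 via 1R1]
Accessibility: 0R0, 0R1, 1R1
The negation has an open branch (countermodel exists).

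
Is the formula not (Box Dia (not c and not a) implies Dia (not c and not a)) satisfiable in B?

Unsatisfiable (every branch closes)

1. not (Box Dia (not c and not a) implies Dia (not c and not a)), u
2. Box Dia (not c and not a), u   [neg-implies-rule on 1]
3. not Dia (not c and not a), u   [neg-implies-rule on 1]
4. Dia (not c and not a), u   [Box-rule on 2 via uRu]
5. not (not c and not a), u   [neg-Dia-rule on 3 via uRu]
6. a, u   [neg-and-rule on 5 (branches; this branch)]
7. not c and not a, v   [Dia-rule on 4: fresh world v, uRv]
8. not c, v   [and-rule on 7]
9. not a, v   [and-rule on 7]
10. Dia (not c and not a), v   [Box-rule on 2 via uRv]
11. not (not c and not a), v   [neg-Dia-rule on 3 via uRv]
12. a, v   [neg-and-rule on 11 (branches; this branch)]
Accessibility: uRu, uRv, vRu, vRv
Branch closes: a and not a both at v.
All branches of the tableau close; one closing branch shown above.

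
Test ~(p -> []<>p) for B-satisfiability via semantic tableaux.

1. ~(p -> []<>p), w0
2. p, w0
3. ~[]<>p, w0
4. ~<>p, w1
5. ~p, w0
Accessibility: w0Rw0, w0Rw1, w1Rw0, w1Rw1
Branch closes: p and ~p both at w0.
(One branch shown.) All branches close.

Unsatisfiable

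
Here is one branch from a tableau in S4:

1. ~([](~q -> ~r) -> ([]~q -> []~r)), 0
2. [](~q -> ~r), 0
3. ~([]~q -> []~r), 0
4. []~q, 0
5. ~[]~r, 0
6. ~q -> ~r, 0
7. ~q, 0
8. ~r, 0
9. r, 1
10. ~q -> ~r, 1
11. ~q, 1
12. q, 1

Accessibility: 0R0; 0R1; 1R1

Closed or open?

Closed

Both q and ~q appear at 1.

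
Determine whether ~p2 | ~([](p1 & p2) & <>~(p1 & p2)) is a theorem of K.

Yes, valid

Tableau for the negation ~(~p2 | ~([](p1 & p2) & <>~(p1 & p2))):
1. ~(~p2 | ~([](p1 & p2) & <>~(p1 & p2))), 0
2. p2, 0
3. [](p1 & p2) & <>~(p1 & p2), 0
4. [](p1 & p2), 0
5. <>~(p1 & p2), 0
6. ~(p1 & p2), 1
7. p1 & p2, 1
8. p1, 1
9. p2, 1
10. ~p2, 1
Accessibility: 0R1
Branch closes: p2 and ~p2 both at 1.
All branches of the negation close; one closing branch shown above.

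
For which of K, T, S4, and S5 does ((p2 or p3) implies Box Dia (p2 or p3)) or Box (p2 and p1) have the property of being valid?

S4-tableau for the negation not (((p2 or p3) implies Box Dia (p2 or p3)) or Box (p2 and p1)):
1. not (((p2 or p3) implies Box Dia (p2 or p3)) or Box (p2 and p1)), u
2. not ((p2 or p3) implies Box Dia (p2 or p3)), u
3. not Box (p2 and p1), u
4. p2 or p3, u
5. not Box Dia (p2 or p3), u
6. p3, u
7. not (p2 and p1), v
8. not p1, v
9. not Dia (p2 or p3), w
10. not (p2 or p3), w
11. not p2, w
12. not p3, w
Accessibility: uRu, uRv, uRw, vRv, wRw
Complete open branch: countermodel on an S4-frame, so not valid in S4, nor in K, T (the same frame is also a K-frame and a T-frame).
S5-tableau for the negation not (((p2 or p3) implies Box Dia (p2 or p3)) or Box (p2 and p1)):
1. not (((p2 or p3) implies Box Dia (p2 or p3)) or Box (p2 and p1)), u
2. not ((p2 or p3) implies Box Dia (p2 or p3)), u
3. not Box (p2 and p1), u
4. p2 or p3, u
5. not Box Dia (p2 or p3), u
6. p3, u
7. not (p2 and p1), v
8. not p1, v
9. not Dia (p2 or p3), w
10. not (p2 or p3), u
11. not p2, u
12. not p3, u
Accessibility: uRu, uRv, uRw, vRu, vRv, vRw, wRu, wRv, wRw
Branch closes: p3 and not p3 both at u.
Every branch closes (one shown): valid in S5.

S5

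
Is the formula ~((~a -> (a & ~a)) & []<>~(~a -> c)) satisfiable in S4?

Yes, satisfiable

1. ~((~a -> (a & ~a)) & []<>~(~a -> c)), u
2. ~[]<>~(~a -> c), u
3. ~<>~(~a -> c), v
4. ~a -> c, v
5. c, v
Accessibility: uRu, uRv, vRv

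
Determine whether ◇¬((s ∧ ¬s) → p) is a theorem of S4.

Tableau for the negation ¬◇¬((s ∧ ¬s) → p):
1. ¬◇¬((s ∧ ¬s) → p), w0
2. (s ∧ ¬s) → p, w0
3. p, w0
Accessibility: w0Rw0
The negation has an open branch (countermodel exists).

Not valid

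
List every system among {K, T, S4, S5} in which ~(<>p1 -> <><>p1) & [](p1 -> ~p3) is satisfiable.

T-tableau for the formula:
1. ~(<>p1 -> <><>p1) & [](p1 -> ~p3), u
2. ~(<>p1 -> <><>p1), u
3. [](p1 -> ~p3), u
4. <>p1, u
5. ~<><>p1, u
6. p1 -> ~p3, u
7. ~<>p1, u
8. ~p1, u
9. ~p3, u
10. p1, v
11. p1 -> ~p3, v
12. ~<>p1, v
13. ~p1, v
Accessibility: uRu, uRv, vRv
Branch closes: p1 and ~p1 both at v.
Every branch closes (one shown): unsatisfiable in T, hence also in S4, S5 (every S4/S5-frame is a T-frame).
K-tableau for the formula:
1. ~(<>p1 -> <><>p1) & [](p1 -> ~p3), u
2. ~(<>p1 -> <><>p1), u
3. [](p1 -> ~p3), u
4. <>p1, u
5. ~<><>p1, u
6. p1, v
7. p1 -> ~p3, v
8. ~<>p1, v
9. ~p3, v
Accessibility: uRv
Complete open branch: satisfiable in K.

K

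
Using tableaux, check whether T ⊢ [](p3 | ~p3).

Yes, valid

Tableau for the negation ~[](p3 | ~p3):
1. ~[](p3 | ~p3), u
2. ~(p3 | ~p3), v   [~[]-rule on 1: fresh world v, uRv]
3. ~p3, v   [~|-rule on 2]
4. p3, v   [~|-rule on 2]
Accessibility: uRu, uRv, vRv
Branch closes: p3 and ~p3 both at v.
Every branch of the negation's tableau closes; the branch above is one of them.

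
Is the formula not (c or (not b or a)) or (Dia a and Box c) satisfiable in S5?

1. not (c or (not b or a)) or (Dia a and Box c), u
2. Dia a and Box c, u   [or-rule on 1 (branches; this branch)]
3. Dia a, u   [and-rule on 2]
4. Box c, u   [and-rule on 2]
5. c, u   [Box-rule on 4 via uRu]
6. a, v   [Dia-rule on 3: fresh world v, uRv]
7. c, v   [Box-rule on 4 via uRv]
Accessibility: uRu, uRv, vRu, vRv

Yes, satisfiable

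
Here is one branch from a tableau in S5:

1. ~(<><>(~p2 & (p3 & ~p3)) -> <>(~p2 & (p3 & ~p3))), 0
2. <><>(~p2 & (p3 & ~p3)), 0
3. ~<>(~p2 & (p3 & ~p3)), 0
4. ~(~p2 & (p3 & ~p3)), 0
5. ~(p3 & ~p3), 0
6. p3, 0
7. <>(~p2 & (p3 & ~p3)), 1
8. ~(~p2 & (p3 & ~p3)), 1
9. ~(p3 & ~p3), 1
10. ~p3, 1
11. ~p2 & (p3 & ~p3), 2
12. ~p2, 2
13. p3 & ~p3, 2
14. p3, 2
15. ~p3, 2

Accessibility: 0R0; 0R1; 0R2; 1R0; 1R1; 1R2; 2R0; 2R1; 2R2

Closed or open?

Yes, closed

Both p3 and ~p3 appear at 2.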